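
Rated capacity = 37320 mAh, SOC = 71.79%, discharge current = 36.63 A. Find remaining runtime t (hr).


Convert: C_total = 37320 mAh = 37.32 Ah
Step 1: remaining = SOC/100 * C_total = 71.79/100 * 37.32 = 26.792 Ah
Step 2: t = remaining / I = 26.792 / 36.63 = 0.7314 hr

0.7314 hr


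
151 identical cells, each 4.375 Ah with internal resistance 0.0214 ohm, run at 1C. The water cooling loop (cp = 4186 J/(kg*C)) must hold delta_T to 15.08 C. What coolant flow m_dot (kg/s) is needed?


Step 1: I = 1 * 4.375 = 4.375 A
Step 2: Q_cell = I^2 * R = 4.375^2 * 0.0214 = 0.40961 W
Step 3: Q_total = 151 * 0.40961 = 61.851 W
Step 4: m_dot = Q_total / (cp * dT) = 61.851 / (4186 * 15.08) = 9.798e-04 kg/s

9.798e-04 kg/s


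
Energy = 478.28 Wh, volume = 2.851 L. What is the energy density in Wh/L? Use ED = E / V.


Volumetric ED = 478.28 Wh / 2.851 L = 167.8 Wh/L

167.8 Wh/L


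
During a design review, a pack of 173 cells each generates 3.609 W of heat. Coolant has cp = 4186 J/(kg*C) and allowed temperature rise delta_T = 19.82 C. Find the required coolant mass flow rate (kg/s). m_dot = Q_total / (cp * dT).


Step 1: Total heat Q = 173 * 3.609 W = 624.36 W
Step 2: denom = cp * dT = 4186 * 19.82 = 82967
Step 3: m_dot = 624.36 / 82967 = 0.007525 kg/s

0.007525 kg/s


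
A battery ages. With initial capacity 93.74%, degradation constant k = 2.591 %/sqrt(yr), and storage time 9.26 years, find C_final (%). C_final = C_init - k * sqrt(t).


sqrt(t) = sqrt(9.26) = 3.043
C_final = 93.74 - 2.591 * 3.043 = 85.86%

85.86%


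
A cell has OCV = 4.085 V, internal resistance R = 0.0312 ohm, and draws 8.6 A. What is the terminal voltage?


V = OCV - I*R = 4.085 - 8.6 * 0.0312 = 3.817 V

3.817 V


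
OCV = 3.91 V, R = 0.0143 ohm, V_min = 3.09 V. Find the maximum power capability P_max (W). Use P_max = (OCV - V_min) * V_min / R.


P_max = (OCV - V_min) * V_min / R = (3.91 - 3.09) * 3.09 / 0.0143 = 0.82 * 3.09 / 0.0143 = 177.2 W

177.2 W


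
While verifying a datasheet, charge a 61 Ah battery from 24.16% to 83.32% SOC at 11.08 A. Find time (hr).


Step 1: dSOC = 83.32% - 24.16% = 59.16%
Step 2: delta_Ah = 61 * 59.16 / 100 = 36.088 Ah
Step 3: t = 36.088 / 11.08 = 3.257 hr

3.257 hr


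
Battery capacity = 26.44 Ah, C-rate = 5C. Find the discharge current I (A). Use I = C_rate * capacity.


I = C_rate * capacity = 5 * 26.44 = 132.2 A

132.2 A


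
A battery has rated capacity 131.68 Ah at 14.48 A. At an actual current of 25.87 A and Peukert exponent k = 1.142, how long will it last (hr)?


t_rated = C / I_rated = 131.68 / 14.48 = 9.0939 hr
(I_rated/I)^k = (0.55972)^1.142 = 0.51545
t = t_rated * (I_rated/I)^k = 9.0939 * 0.51545 = 4.687 hr

4.687 hr


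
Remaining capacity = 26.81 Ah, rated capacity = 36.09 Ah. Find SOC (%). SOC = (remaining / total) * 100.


SOC% = 26.81 / 36.09 * 100 = 74.29%

74.29%


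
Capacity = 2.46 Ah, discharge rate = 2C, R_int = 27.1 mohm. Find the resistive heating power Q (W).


Convert: R = 27.1 mohm = 0.0271 ohm
Step 1: I = C_rate * capacity = 2 * 2.46 = 4.92 A
Step 2: Q = I^2 * R = 4.92^2 * 0.0271 = 24.206 * 0.0271 = 0.6560 W

0.6560 W


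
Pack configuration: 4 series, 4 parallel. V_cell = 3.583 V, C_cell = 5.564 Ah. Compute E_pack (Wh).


E = Ns * Vcell * Np * Ccell = 4 * 3.583 * 4 * 5.564 = 319.0 Wh

319.0 Wh


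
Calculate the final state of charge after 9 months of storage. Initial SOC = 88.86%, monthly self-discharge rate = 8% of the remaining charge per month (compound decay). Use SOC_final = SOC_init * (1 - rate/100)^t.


decay = (1 - 8/100)^9 = 0.47216
SOC_final = 88.86 * 0.47216 = 41.96%

41.96%


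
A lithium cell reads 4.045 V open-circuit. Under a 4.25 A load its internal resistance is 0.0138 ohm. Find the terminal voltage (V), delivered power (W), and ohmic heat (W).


Step 1: V_terminal = OCV - I*R = 4.045 - 4.25 * 0.0138 = 3.9864 V
Step 2: P_out = V_terminal * I = 3.9864 * 4.25 = 16.94 W
Step 3: Q = I^2 * R = 4.25^2 * 0.0138 = 0.2493 W

V=3.9864 V, P=16.94 W, Q=0.2493 W


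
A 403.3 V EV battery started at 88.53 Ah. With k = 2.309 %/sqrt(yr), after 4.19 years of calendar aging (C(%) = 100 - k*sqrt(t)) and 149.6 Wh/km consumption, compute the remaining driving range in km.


Step 1: capacity retention = 100 - 2.309 * sqrt(4.19) = 100 - 2.309 * 2.0469 = 95.274%
Step 2: C_now = 88.53 * 95.274/100 = 84.346 Ah
Step 3: E_pack = V * C_now = 403.3 * 84.346 = 34017 Wh
Step 4: range = E_pack / consumption = 34017 / 149.6 = 227.4 km

227.4 km


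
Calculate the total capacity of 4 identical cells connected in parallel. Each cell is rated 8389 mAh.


Convert: C_cell = 8389 mAh = 8.389 Ah
C_total = 4 * 8.389 = 33.556 Ah

33.556 Ah


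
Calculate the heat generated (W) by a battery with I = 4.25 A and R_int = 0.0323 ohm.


I^2 = 18.063
Q = 18.063 * 0.0323 = 0.5834 W

0.5834 W


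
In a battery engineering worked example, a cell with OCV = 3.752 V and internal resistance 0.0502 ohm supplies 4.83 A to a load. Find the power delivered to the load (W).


Step 1: V_terminal = OCV - I*R = 3.752 - 4.83 * 0.0502 = 3.5095 V
Step 2: P_out = V_terminal * I = 3.5095 * 4.83 = 16.95 W

16.95 W


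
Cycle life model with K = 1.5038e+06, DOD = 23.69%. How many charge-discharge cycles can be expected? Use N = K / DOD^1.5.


DOD^1.5 = 115.3
N = K / DOD^1.5 = 1.5038e+06 / 115.3 = 13040

13040 cycles


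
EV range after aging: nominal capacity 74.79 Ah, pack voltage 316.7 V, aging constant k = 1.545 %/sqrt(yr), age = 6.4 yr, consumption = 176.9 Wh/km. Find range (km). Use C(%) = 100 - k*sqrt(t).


Step 1: capacity retention = 100 - 1.545 * sqrt(6.4) = 100 - 1.545 * 2.5298 = 96.091%
Step 2: C_now = 74.79 * 96.091/100 = 71.866 Ah
Step 3: E_pack = V * C_now = 316.7 * 71.866 = 22760 Wh
Step 4: range = E_pack / consumption = 22760 / 176.9 = 128.7 km

128.7 km


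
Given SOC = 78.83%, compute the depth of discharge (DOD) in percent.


DOD = 100 - SOC = 100 - 78.83 = 21.17%

21.17%


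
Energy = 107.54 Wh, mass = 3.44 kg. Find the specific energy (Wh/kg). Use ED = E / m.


ED = E / m = 107.54 / 3.44 = 31.26 Wh/kg

31.26 Wh/kg


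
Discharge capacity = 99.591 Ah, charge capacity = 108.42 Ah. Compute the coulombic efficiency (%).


eta_c = Q_dis / Q_chg * 100 = 99.591 / 108.42 * 100 = 91.86%

91.86%


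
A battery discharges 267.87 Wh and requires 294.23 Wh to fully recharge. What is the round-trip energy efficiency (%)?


Round-trip efficiency = 267.87/294.23 * 100% = 91.04%

91.04%


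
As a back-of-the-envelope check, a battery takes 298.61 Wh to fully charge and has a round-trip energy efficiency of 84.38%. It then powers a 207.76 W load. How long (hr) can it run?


Step 1: E_discharge = eta/100 * E_charge = 84.38/100 * 298.61 = 251.97 Wh
Step 2: t = E_discharge / P = 251.97 / 207.76 = 1.213 hr

1.213 hr


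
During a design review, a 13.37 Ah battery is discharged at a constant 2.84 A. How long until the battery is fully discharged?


Runtime = 13.37 Ah / 2.84 A = 4.708 hr

4.708 hr


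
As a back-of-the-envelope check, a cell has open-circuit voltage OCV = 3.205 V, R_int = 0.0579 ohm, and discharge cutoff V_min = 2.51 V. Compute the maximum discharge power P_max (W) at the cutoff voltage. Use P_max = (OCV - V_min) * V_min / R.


dV = OCV - V_min = 0.695 V (so I_max = dV / R)
P_max = dV * V_min / R = 0.695 * 2.51 / 0.0579 = 30.13 W

30.13 W


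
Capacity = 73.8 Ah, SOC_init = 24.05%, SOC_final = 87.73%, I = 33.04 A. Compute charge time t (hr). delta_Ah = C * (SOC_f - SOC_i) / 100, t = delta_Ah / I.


delta_Ah = 73.8 * (87.73 - 24.05) / 100 = 46.996 Ah
t = delta_Ah / I = 46.996 / 33.04 = 1.422 hr

1.422 hr


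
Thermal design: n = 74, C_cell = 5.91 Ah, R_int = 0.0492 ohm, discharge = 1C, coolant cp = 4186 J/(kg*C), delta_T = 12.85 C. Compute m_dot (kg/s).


Step 1: I = 1 * 5.91 = 5.91 A
Step 2: Q_cell = I^2 * R = 5.91^2 * 0.0492 = 1.7185 W
Step 3: Q_total = 74 * 1.7185 = 127.17 W
Step 4: m_dot = Q_total / (cp * dT) = 127.17 / (4186 * 12.85) = 0.002364 kg/s

0.002364 kg/s


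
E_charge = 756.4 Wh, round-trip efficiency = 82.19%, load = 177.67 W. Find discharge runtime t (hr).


Step 1: E_discharge = eta/100 * E_charge = 82.19/100 * 756.4 = 621.69 Wh
Step 2: t = E_discharge / P = 621.69 / 177.67 = 3.499 hr

3.499 hr


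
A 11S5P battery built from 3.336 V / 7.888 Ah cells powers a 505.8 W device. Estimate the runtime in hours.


Step 1: E_pack = Ns * V_cell * Np * C_cell = 11 * 3.336 * 5 * 7.888 = 1447.3 Wh
Step 2: t = E_pack / P = 1447.3 / 505.8 = 2.861 hr

2.861 hr


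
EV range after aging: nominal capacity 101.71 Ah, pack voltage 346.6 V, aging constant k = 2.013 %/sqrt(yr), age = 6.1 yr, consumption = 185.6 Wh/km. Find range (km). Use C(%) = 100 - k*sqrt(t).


Step 1: capacity retention = 100 - 2.013 * sqrt(6.1) = 100 - 2.013 * 2.4698 = 95.028%
Step 2: C_now = 101.71 * 95.028/100 = 96.653 Ah
Step 3: E_pack = V * C_now = 346.6 * 96.653 = 33500 Wh
Step 4: range = E_pack / consumption = 33500 / 185.6 = 180.5 km

180.5 km


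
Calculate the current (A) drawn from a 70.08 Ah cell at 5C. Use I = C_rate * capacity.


At 5C: I = 5 * 70.08 Ah = 350.4 A

350.4 A


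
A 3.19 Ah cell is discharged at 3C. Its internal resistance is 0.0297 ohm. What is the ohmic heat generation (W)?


Step 1: I = C_rate * capacity = 3 * 3.19 = 9.57 A
Step 2: Q = I^2 * R = 9.57^2 * 0.0297 = 91.585 * 0.0297 = 2.720 W

2.720 W


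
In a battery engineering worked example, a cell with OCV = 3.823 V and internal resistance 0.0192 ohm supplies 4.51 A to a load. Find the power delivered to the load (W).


Step 1: V_terminal = OCV - I*R = 3.823 - 4.51 * 0.0192 = 3.7364 V
Step 2: P_out = V_terminal * I = 3.7364 * 4.51 = 16.85 W

16.85 W


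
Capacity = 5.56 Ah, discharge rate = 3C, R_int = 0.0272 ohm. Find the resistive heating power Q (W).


Step 1: I = C_rate * capacity = 3 * 5.56 = 16.68 A
Step 2: Q = I^2 * R = 16.68^2 * 0.0272 = 278.22 * 0.0272 = 7.568 W

7.568 W


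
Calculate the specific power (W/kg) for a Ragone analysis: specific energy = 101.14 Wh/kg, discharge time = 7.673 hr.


P_specific = E / t = 101.14 / 7.673 = 13.18 W/kg

13.18 W/kg


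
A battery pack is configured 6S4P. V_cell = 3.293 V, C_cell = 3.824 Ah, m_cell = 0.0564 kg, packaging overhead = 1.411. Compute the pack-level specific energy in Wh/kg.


Step 1: V_pack = 6 * 3.293 = 19.758 V
Step 2: C_pack = 4 * 3.824 = 15.296 Ah
Step 3: E_pack = V_pack * C_pack = 19.758 * 15.296 = 302.22 Wh
Step 4: m_pack = 6 * 4 * 0.0564 * 1.411 = 1.9099 kg
Step 5: ED = E_pack / m_pack = 302.22 / 1.9099 = 158.2 Wh/kg

158.2 Wh/kg


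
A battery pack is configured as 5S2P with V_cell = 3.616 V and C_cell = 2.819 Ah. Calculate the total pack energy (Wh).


V_pack = 5 * 3.616 = 18.08 V
C_pack = 2 * 2.819 = 5.638 Ah
E = V_pack * C_pack = 18.08 * 5.638 = 101.9 Wh

101.9 Wh


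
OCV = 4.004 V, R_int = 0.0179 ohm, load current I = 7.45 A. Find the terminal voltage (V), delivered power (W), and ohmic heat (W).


Step 1: V_terminal = OCV - I*R = 4.004 - 7.45 * 0.0179 = 3.8706 V
Step 2: P_out = V_terminal * I = 3.8706 * 7.45 = 28.84 W
Step 3: Q = I^2 * R = 7.45^2 * 0.0179 = 0.9935 W

V=3.8706 V, P=28.84 W, Q=0.9935 W


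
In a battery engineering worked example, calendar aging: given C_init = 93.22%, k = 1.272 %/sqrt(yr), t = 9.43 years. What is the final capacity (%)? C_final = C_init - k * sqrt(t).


sqrt(t) = sqrt(9.43) = 3.0708
C_final = 93.22 - 1.272 * 3.0708 = 89.31%

89.31%


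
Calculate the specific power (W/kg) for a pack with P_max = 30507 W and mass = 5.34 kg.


Specific power = 30507 W / 5.34 kg = 5713 W/kg

5713 W/kg


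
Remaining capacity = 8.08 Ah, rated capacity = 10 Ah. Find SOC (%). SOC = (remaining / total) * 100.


SOC% = 8.08 / 10 * 100 = 80.80%

80.80%


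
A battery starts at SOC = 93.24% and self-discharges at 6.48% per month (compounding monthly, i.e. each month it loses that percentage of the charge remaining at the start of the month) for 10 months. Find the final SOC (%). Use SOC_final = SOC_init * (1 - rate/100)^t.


Monthly retention factor = 1 - 6.48/100 = 0.9352
Over 10 months: factor^10 = 0.51173
SOC_final = 93.24 * 0.51173 = 47.71%

47.71%


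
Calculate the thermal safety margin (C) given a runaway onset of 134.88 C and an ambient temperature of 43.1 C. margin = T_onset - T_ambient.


Safety margin = 134.88 C - 43.1 C = 91.78 C

91.78 C


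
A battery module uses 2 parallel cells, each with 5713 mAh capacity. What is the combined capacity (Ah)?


Convert: C_cell = 5713 mAh = 5.713 Ah
C_total = 2 * 5.713 = 11.426 Ah

11.426 Ah


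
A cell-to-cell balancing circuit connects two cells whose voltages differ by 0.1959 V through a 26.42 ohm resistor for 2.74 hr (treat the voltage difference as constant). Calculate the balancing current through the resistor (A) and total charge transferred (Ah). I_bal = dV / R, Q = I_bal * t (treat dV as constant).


I_bal = dV / R = 0.1959 / 26.42 = 0.0074148 A
Q = I_bal * t = 0.0074148 * 2.74 = 0.02032 Ah

I=0.0074148 A, Q=0.02032 Ah


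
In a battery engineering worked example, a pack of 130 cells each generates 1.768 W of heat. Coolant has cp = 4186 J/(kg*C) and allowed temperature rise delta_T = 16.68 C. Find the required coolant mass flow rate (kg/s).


Q_total = 130 * 1.768 = 229.84 W
m_dot = Q_total / (cp * dT) = 229.84 / (4186 * 16.68) = 0.003292 kg/s

0.003292 kg/s


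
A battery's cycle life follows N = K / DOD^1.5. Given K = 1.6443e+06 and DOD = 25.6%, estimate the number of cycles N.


Step 1: DOD^1.5 = 25.6^1.5 = 129.53
Step 2: N = 1.6443e+06 / 129.53 = 12690 cycles

12690 cycles


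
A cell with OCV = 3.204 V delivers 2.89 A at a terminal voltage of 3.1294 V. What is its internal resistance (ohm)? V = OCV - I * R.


R = (OCV - V) / I = (3.204 - 3.1294) / 2.89 = 0.02581 ohm

0.02581 ohm


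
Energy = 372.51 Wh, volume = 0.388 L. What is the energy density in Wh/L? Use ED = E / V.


Volumetric ED = 372.51 Wh / 0.388 L = 960.1 Wh/L

960.1 Wh/L


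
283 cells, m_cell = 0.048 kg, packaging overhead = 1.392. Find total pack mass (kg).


m_pack = n * m_cell * overhead = 283 * 0.048 * 1.392 = 18.91 kg

18.91 kg


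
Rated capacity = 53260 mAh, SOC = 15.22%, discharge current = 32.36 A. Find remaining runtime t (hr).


Convert: C_total = 53260 mAh = 53.26 Ah
Step 1: remaining = SOC/100 * C_total = 15.22/100 * 53.26 = 8.1062 Ah
Step 2: t = remaining / I = 8.1062 / 32.36 = 0.2505 hr

0.2505 hr


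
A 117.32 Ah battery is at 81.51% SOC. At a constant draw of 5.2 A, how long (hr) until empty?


Step 1: remaining = SOC/100 * C_total = 81.51/100 * 117.32 = 95.628 Ah
Step 2: t = remaining / I = 95.628 / 5.2 = 18.39 hr

18.39 hr


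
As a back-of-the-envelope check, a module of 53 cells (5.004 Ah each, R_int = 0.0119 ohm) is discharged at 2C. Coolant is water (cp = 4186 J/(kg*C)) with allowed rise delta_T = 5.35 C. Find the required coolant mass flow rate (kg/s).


Step 1: I = 2 * 5.004 = 10.008 A
Step 2: Q_cell = I^2 * R = 10.008^2 * 0.0119 = 1.1919 W
Step 3: Q_total = 53 * 1.1919 = 63.171 W
Step 4: m_dot = Q_total / (cp * dT) = 63.171 / (4186 * 5.35) = 0.002821 kg/s

0.002821 kg/s


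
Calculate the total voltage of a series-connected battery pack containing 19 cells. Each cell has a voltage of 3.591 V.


Series voltages add: 19 * 3.591 V = 68.229 V

68.229 V


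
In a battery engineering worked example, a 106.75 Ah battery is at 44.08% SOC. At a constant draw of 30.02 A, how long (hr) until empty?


Step 1: remaining = SOC/100 * C_total = 44.08/100 * 106.75 = 47.055 Ah
Step 2: t = remaining / I = 47.055 / 30.02 = 1.567 hr

1.567 hr


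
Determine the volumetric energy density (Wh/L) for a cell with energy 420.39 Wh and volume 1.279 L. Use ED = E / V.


ED = E / V = 420.39 / 1.279 = 328.7 Wh/L

328.7 Wh/L


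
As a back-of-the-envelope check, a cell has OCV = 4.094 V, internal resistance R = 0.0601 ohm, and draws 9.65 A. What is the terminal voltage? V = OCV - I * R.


V = OCV - I*R = 4.094 - 9.65 * 0.0601 = 3.514 V

3.514 V


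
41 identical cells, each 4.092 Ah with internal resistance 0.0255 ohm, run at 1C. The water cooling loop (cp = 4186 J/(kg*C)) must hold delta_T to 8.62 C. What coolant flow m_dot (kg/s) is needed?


Step 1: I = 1 * 4.092 = 4.092 A
Step 2: Q_cell = I^2 * R = 4.092^2 * 0.0255 = 0.42698 W
Step 3: Q_total = 41 * 0.42698 = 17.506 W
Step 4: m_dot = Q_total / (cp * dT) = 17.506 / (4186 * 8.62) = 4.852e-04 kg/s

4.852e-04 kg/s


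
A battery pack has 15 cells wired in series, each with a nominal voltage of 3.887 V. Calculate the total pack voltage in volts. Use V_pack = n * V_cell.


Series voltages add: 15 * 3.887 V = 58.305 V

58.305 V


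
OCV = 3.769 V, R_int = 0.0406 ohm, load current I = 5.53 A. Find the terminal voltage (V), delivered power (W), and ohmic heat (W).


Step 1: V_terminal = OCV - I*R = 3.769 - 5.53 * 0.0406 = 3.5445 V
Step 2: P_out = V_terminal * I = 3.5445 * 5.53 = 19.60 W
Step 3: Q = I^2 * R = 5.53^2 * 0.0406 = 1.242 W

V=3.5445 V, P=19.60 W, Q=1.242 W


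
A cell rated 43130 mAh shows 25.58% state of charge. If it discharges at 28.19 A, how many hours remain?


Convert: C_total = 43130 mAh = 43.13 Ah
Step 1: remaining = SOC/100 * C_total = 25.58/100 * 43.13 = 11.033 Ah
Step 2: t = remaining / I = 11.033 / 28.19 = 0.3914 hr

0.3914 hr


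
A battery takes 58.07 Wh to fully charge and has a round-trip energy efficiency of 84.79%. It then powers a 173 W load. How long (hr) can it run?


Step 1: E_discharge = eta/100 * E_charge = 84.79/100 * 58.07 = 49.238 Wh
Step 2: t = E_discharge / P = 49.238 / 173 = 0.2846 hr

0.2846 hr


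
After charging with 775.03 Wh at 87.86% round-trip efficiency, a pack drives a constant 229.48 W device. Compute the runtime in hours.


Step 1: E_discharge = eta/100 * E_charge = 87.86/100 * 775.03 = 680.94 Wh
Step 2: t = E_discharge / P = 680.94 / 229.48 = 2.967 hr

2.967 hr


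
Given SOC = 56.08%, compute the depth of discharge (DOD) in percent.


DOD = 100 - SOC = 100 - 56.08 = 43.92%

43.92%


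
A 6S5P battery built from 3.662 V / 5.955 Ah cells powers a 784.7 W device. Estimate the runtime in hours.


Step 1: E_pack = Ns * V_cell * Np * C_cell = 6 * 3.662 * 5 * 5.955 = 654.22 Wh
Step 2: t = E_pack / P = 654.22 / 784.7 = 0.8337 hr

0.8337 hr


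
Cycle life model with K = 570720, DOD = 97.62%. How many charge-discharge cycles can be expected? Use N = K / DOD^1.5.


DOD^1.5 = 964.51
N = K / DOD^1.5 = 570720 / 964.51 = 591.7

591.7 cycles


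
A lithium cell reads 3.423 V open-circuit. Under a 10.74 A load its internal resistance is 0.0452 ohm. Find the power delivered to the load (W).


Step 1: V_terminal = OCV - I*R = 3.423 - 10.74 * 0.0452 = 2.9376 V
Step 2: P_out = V_terminal * I = 2.9376 * 10.74 = 31.55 W

31.55 W


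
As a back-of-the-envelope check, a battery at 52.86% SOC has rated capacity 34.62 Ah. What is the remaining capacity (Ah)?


remaining = SOC / 100 * total = 52.86 / 100 * 34.62 = 18.30 Ah

18.30 Ah


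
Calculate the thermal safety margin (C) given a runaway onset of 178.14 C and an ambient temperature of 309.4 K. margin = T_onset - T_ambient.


Convert: T_ambient = 309.4 K = 36.25 C
margin = 178.14 - 36.25 = 141.89 C

141.89 C


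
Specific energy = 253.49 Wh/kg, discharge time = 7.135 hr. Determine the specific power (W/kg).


Specific power = 253.49 Wh/kg / 7.135 hr = 35.53 W/kg

35.53 W/kg


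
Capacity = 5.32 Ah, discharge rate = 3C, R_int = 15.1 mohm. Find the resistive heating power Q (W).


Convert: R = 15.1 mohm = 0.0151 ohm
Step 1: I = C_rate * capacity = 3 * 5.32 = 15.96 A
Step 2: Q = I^2 * R = 15.96^2 * 0.0151 = 254.72 * 0.0151 = 3.846 W

3.846 W


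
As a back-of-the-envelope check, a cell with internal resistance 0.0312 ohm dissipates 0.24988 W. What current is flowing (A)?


I = sqrt(Q / R) = sqrt(0.24988 / 0.0312) = sqrt(8.009) = 2.830 A

2.830 A


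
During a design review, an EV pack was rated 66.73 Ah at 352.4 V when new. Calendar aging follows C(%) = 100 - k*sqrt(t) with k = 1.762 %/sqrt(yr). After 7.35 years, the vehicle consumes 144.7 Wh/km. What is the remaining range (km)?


Step 1: capacity retention = 100 - 1.762 * sqrt(7.35) = 100 - 1.762 * 2.7111 = 95.223%
Step 2: C_now = 66.73 * 95.223/100 = 63.542 Ah
Step 3: E_pack = V * C_now = 352.4 * 63.542 = 22392 Wh
Step 4: range = E_pack / consumption = 22392 / 144.7 = 154.7 km

154.7 km


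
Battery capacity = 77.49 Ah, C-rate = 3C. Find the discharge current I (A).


At 3C: I = 3 * 77.49 Ah = 232.47 A

232.47 A


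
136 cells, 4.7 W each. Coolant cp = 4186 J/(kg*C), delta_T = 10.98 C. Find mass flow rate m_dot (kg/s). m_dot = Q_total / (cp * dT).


Step 1: Total heat Q = 136 * 4.7 W = 639.2 W
Step 2: denom = cp * dT = 4186 * 10.98 = 45962
Step 3: m_dot = 639.2 / 45962 = 0.01391 kg/s

0.01391 kg/s


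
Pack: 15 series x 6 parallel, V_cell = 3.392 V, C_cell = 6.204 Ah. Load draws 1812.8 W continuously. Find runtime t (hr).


Step 1: E_pack = Ns * V_cell * Np * C_cell = 15 * 3.392 * 6 * 6.204 = 1894 Wh
Step 2: t = E_pack / P = 1894 / 1812.8 = 1.045 hr

1.045 hr


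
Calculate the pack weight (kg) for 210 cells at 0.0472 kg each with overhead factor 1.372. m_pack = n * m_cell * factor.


m_pack = n * m_cell * overhead = 210 * 0.0472 * 1.372 = 13.60 kg

13.60 kg


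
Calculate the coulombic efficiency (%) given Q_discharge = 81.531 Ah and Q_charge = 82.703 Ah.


eta_c = Q_dis / Q_chg * 100 = 81.531 / 82.703 * 100 = 98.58%

98.58%


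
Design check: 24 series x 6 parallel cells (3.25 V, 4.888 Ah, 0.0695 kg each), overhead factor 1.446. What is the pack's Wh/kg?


Step 1: V_pack = 24 * 3.25 = 78 V
Step 2: C_pack = 6 * 4.888 = 29.328 Ah
Step 3: E_pack = V_pack * C_pack = 78 * 29.328 = 2287.6 Wh
Step 4: m_pack = 24 * 6 * 0.0695 * 1.446 = 14.472 kg
Step 5: ED = E_pack / m_pack = 2287.6 / 14.472 = 158.1 Wh/kg

158.1 Wh/kg


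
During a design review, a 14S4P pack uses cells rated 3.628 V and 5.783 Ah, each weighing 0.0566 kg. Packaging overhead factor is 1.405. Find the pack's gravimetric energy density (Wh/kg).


Step 1: V_pack = 14 * 3.628 = 50.792 V
Step 2: C_pack = 4 * 5.783 = 23.132 Ah
Step 3: E_pack = V_pack * C_pack = 50.792 * 23.132 = 1174.9 Wh
Step 4: m_pack = 14 * 4 * 0.0566 * 1.405 = 4.4533 kg
Step 5: ED = E_pack / m_pack = 1174.9 / 4.4533 = 263.8 Wh/kg

263.8 Wh/kg


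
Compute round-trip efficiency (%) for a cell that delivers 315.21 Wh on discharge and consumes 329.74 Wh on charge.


eta_e = E_dis / E_chg * 100 = 315.21 / 329.74 * 100 = 95.59%

95.59%


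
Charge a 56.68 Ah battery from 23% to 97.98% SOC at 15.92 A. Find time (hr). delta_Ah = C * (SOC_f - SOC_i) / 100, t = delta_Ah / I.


Step 1: dSOC = 97.98% - 23% = 74.98%
Step 2: delta_Ah = 56.68 * 74.98 / 100 = 42.499 Ah
Step 3: t = 42.499 / 15.92 = 2.670 hr

2.670 hr


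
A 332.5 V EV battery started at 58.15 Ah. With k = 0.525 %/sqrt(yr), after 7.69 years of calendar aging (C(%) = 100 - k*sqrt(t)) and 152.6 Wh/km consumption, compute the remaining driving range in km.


Step 1: capacity retention = 100 - 0.525 * sqrt(7.69) = 100 - 0.525 * 2.7731 = 98.544%
Step 2: C_now = 58.15 * 98.544/100 = 57.303 Ah
Step 3: E_pack = V * C_now = 332.5 * 57.303 = 19053 Wh
Step 4: range = E_pack / consumption = 19053 / 152.6 = 124.9 km

124.9 km


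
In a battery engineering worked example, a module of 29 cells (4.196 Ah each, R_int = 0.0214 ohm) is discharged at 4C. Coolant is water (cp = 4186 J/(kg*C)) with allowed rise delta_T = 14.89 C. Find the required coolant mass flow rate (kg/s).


Step 1: I = 4 * 4.196 = 16.784 A
Step 2: Q_cell = I^2 * R = 16.784^2 * 0.0214 = 6.0284 W
Step 3: Q_total = 29 * 6.0284 = 174.82 W
Step 4: m_dot = Q_total / (cp * dT) = 174.82 / (4186 * 14.89) = 0.002805 kg/s

0.002805 kg/s


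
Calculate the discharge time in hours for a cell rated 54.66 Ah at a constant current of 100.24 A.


Runtime = 54.66 Ah / 100.24 A = 0.5453 hr

0.5453 hr


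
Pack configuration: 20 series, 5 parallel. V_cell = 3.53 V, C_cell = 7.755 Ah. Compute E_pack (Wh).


V_pack = 20 * 3.53 = 70.6 V
C_pack = 5 * 7.755 = 38.775 Ah
E = V_pack * C_pack = 70.6 * 38.775 = 2738 Wh

2738 Wh


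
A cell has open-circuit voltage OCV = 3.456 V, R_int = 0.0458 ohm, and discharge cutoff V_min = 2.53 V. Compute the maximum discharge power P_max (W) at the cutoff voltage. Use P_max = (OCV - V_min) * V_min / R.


P_max = (OCV - V_min) * V_min / R = (3.456 - 2.53) * 2.53 / 0.0458 = 0.926 * 2.53 / 0.0458 = 51.15 W

51.15 W


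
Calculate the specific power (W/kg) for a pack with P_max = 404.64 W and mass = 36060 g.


Convert: m = 36060 g = 36.06 kg
SP = P / m = 404.64 / 36.06 = 11.22 W/kg

11.22 W/kg


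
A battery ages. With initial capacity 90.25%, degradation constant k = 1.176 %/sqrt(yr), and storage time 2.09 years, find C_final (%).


sqrt(t) = sqrt(2.09) = 1.4457
C_final = 90.25 - 1.176 * 1.4457 = 88.55%

88.55%


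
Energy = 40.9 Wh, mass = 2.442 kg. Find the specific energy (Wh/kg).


ED = E / m = 40.9 / 2.442 = 16.75 Wh/kg

16.75 Wh/kg


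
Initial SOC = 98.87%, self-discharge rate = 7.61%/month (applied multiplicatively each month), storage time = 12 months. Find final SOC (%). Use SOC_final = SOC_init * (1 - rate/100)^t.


Monthly retention factor = 1 - 7.61/100 = 0.9239
Over 12 months: factor^12 = 0.38681
SOC_final = 98.87 * 0.38681 = 38.24%

38.24%


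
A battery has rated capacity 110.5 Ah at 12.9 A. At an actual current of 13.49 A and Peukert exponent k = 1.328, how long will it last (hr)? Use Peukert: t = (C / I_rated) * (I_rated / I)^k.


Step 1: t_rated = C / I_rated = 110.5 / 12.9 = 8.5659 hr
Step 2: ratio = 12.9 / 13.49 = 0.95626
Step 3: ratio^k = 0.95626^1.328 = 0.94233
Step 4: t = t_rated * ratio^k = 8.5659 * 0.94233 = 8.072 hr

8.072 hr


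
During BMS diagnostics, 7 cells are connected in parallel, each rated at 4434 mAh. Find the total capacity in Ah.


Convert: C_cell = 4434 mAh = 4.434 Ah
C_total = 7 * 4.434 = 31.038 Ah

31.038 Ah


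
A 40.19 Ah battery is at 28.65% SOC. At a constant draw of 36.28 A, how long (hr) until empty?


Step 1: remaining = SOC/100 * C_total = 28.65/100 * 40.19 = 11.514 Ah
Step 2: t = remaining / I = 11.514 / 36.28 = 0.3174 hr

0.3174 hr


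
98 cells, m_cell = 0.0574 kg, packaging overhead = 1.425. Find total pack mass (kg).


Cell mass sum = 98 * 0.0574 = 5.6252 kg
With overhead 1.425: m_pack = 5.6252 * 1.425 = 8.016 kg

8.016 kg


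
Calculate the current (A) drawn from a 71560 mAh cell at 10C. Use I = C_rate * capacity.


Convert: capacity = 71560 mAh = 71.56 Ah
At 10C: I = 10 * 71.56 Ah = 715.6 A

715.6 A


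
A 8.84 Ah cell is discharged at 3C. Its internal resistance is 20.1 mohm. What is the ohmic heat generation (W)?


Convert: R = 20.1 mohm = 0.0201 ohm
Step 1: I = C_rate * capacity = 3 * 8.84 = 26.52 A
Step 2: Q = I^2 * R = 26.52^2 * 0.0201 = 703.31 * 0.0201 = 14.14 W

14.14 W


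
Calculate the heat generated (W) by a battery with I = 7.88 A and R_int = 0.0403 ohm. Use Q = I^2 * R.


Q = I^2 * R = 7.88^2 * 0.0403 = 2.502 W

2.502 W


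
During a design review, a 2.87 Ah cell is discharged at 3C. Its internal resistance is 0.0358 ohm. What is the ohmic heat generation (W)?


Step 1: I = C_rate * capacity = 3 * 2.87 = 8.61 A
Step 2: Q = I^2 * R = 8.61^2 * 0.0358 = 74.132 * 0.0358 = 2.654 W

2.654 W


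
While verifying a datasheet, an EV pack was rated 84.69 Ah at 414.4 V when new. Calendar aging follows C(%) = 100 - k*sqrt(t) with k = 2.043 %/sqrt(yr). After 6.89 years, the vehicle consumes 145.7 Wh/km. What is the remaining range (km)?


Step 1: capacity retention = 100 - 2.043 * sqrt(6.89) = 100 - 2.043 * 2.6249 = 94.637%
Step 2: C_now = 84.69 * 94.637/100 = 80.148 Ah
Step 3: E_pack = V * C_now = 414.4 * 80.148 = 33213 Wh
Step 4: range = E_pack / consumption = 33213 / 145.7 = 228.0 km

228.0 km


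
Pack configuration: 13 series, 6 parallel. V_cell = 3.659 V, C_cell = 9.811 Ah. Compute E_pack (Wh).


E = Ns * Vcell * Np * Ccell = 13 * 3.659 * 6 * 9.811 = 2800 Wh

2800 Wh


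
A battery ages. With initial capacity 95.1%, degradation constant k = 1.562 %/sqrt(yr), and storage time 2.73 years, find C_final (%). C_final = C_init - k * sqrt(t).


Step 1: sqrt(2.73 yr) = 1.6523
Step 2: drop = 1.562 * 1.6523 = 2.5809
Step 3: C_final = 95.1 - 2.5809 = 92.52%

92.52%


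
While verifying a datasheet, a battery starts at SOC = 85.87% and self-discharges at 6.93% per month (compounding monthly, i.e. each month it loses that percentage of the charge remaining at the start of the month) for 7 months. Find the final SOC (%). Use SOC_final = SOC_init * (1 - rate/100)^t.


Monthly retention factor = 1 - 6.93/100 = 0.9307
Over 7 months: factor^7 = 0.60488
SOC_final = 85.87 * 0.60488 = 51.94%

51.94%


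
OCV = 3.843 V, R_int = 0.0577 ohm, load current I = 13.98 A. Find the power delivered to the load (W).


Step 1: V_terminal = OCV - I*R = 3.843 - 13.98 * 0.0577 = 3.0364 V
Step 2: P_out = V_terminal * I = 3.0364 * 13.98 = 42.45 W

42.45 W


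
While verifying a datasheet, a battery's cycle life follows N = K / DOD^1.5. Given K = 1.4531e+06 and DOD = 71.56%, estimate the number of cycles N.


Step 1: DOD^1.5 = 71.56^1.5 = 605.35
Step 2: N = 1.4531e+06 / 605.35 = 2400 cycles

2400 cycles


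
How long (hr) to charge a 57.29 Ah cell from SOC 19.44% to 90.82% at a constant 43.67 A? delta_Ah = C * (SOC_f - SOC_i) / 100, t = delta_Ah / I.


Step 1: dSOC = 90.82% - 19.44% = 71.38%
Step 2: delta_Ah = 57.29 * 71.38 / 100 = 40.894 Ah
Step 3: t = 40.894 / 43.67 = 0.9364 hr

0.9364 hr


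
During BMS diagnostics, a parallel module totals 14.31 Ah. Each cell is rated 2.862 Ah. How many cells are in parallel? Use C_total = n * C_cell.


n = C_total / C_cell = 14.31 / 2.862 = 5

5


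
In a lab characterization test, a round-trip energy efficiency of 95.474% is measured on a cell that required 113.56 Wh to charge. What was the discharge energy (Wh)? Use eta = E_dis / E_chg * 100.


E_dis = eta/100 * E_chg = 95.474/100 * 113.56 = 108.4 Wh

108.4 Wh


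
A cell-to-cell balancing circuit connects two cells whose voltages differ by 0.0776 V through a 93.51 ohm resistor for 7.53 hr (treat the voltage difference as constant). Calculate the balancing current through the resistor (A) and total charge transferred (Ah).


First, Ohm's law: I_bal = 0.0776 V / 93.51 ohm = 8.2986e-04 A
Then Q = I * t = 8.2986e-04 A * 7.53 hr = 0.006249 Ah

I=8.2986e-04 A, Q=0.006249 Ah


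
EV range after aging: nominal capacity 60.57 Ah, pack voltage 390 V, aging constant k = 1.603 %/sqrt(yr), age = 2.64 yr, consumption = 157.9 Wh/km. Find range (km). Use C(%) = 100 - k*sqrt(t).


Step 1: capacity retention = 100 - 1.603 * sqrt(2.64) = 100 - 1.603 * 1.6248 = 97.395%
Step 2: C_now = 60.57 * 97.395/100 = 58.992 Ah
Step 3: E_pack = V * C_now = 390 * 58.992 = 23007 Wh
Step 4: range = E_pack / consumption = 23007 / 157.9 = 145.7 km

145.7 km


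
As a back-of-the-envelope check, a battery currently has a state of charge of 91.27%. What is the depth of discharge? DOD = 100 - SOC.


DOD = 100 - SOC = 100 - 91.27 = 8.73%

8.73%


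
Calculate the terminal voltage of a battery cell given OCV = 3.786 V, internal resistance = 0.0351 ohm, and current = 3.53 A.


V = OCV - I*R = 3.786 - 3.53 * 0.0351 = 3.662 V

3.662 V


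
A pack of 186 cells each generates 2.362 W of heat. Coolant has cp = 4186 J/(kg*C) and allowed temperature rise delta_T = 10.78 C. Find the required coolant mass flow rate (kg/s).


Step 1: Total heat Q = 186 * 2.362 W = 439.33 W
Step 2: denom = cp * dT = 4186 * 10.78 = 45125
Step 3: m_dot = 439.33 / 45125 = 0.009736 kg/s

0.009736 kg/s


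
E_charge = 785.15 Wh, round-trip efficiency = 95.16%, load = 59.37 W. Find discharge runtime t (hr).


Step 1: E_discharge = eta/100 * E_charge = 95.16/100 * 785.15 = 747.15 Wh
Step 2: t = E_discharge / P = 747.15 / 59.37 = 12.58 hr

12.58 hr


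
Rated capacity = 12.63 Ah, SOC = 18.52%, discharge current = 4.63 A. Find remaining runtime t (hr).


Step 1: remaining = SOC/100 * C_total = 18.52/100 * 12.63 = 2.3391 Ah
Step 2: t = remaining / I = 2.3391 / 4.63 = 0.5052 hr

0.5052 hr


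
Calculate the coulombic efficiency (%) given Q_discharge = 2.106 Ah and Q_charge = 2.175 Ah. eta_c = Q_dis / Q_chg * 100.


Coulombic efficiency = 2.106/2.175 * 100% = 96.83%

96.83%


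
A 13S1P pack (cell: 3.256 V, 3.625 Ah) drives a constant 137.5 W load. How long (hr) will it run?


Step 1: E_pack = Ns * V_cell * Np * C_cell = 13 * 3.256 * 1 * 3.625 = 153.44 Wh
Step 2: t = E_pack / P = 153.44 / 137.5 = 1.116 hr

1.116 hr


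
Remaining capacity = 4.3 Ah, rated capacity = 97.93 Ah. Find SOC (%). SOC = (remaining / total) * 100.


SOC% = 4.3 / 97.93 * 100 = 4.391%

4.391%


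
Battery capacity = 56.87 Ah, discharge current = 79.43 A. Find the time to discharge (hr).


t = capacity / current = 56.87 / 79.43 = 0.7160 hr

0.7160 hr


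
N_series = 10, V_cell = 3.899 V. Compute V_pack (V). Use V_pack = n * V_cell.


V_pack = n * V_cell = 10 * 3.899 = 38.99 V

38.99 V


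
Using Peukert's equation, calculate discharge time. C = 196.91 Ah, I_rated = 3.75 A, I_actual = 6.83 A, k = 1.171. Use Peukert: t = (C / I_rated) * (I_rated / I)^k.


t_rated = C / I_rated = 196.91 / 3.75 = 52.509 hr
(I_rated/I)^k = (0.54905)^1.171 = 0.49555
t = t_rated * (I_rated/I)^k = 52.509 * 0.49555 = 26.02 hr

26.02 hr


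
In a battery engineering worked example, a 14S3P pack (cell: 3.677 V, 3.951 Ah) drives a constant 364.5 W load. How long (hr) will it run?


Step 1: E_pack = Ns * V_cell * Np * C_cell = 14 * 3.677 * 3 * 3.951 = 610.17 Wh
Step 2: t = E_pack / P = 610.17 / 364.5 = 1.674 hr

1.674 hr


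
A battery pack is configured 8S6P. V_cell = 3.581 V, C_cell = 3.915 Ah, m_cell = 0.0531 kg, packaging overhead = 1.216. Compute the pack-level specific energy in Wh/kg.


Step 1: V_pack = 8 * 3.581 = 28.648 V
Step 2: C_pack = 6 * 3.915 = 23.49 Ah
Step 3: E_pack = V_pack * C_pack = 28.648 * 23.49 = 672.94 Wh
Step 4: m_pack = 8 * 6 * 0.0531 * 1.216 = 3.0993 kg
Step 5: ED = E_pack / m_pack = 672.94 / 3.0993 = 217.1 Wh/kg

217.1 Wh/kg


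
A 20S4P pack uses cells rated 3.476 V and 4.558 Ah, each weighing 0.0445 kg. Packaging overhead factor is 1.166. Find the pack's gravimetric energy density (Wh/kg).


Step 1: V_pack = 20 * 3.476 = 69.52 V
Step 2: C_pack = 4 * 4.558 = 18.232 Ah
Step 3: E_pack = V_pack * C_pack = 69.52 * 18.232 = 1267.5 Wh
Step 4: m_pack = 20 * 4 * 0.0445 * 1.166 = 4.151 kg
Step 5: ED = E_pack / m_pack = 1267.5 / 4.151 = 305.3 Wh/kg

305.3 Wh/kg


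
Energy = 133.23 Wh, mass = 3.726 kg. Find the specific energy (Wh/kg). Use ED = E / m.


ED = E / m = 133.23 / 3.726 = 35.76 Wh/kg

35.76 Wh/kg


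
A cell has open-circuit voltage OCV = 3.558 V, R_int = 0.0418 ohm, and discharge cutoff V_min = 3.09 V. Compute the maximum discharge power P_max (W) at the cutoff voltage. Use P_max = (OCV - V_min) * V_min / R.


dV = OCV - V_min = 0.468 V (so I_max = dV / R)
P_max = dV * V_min / R = 0.468 * 3.09 / 0.0418 = 34.60 W

34.60 W


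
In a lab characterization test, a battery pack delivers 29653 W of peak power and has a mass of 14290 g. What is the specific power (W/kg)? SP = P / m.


Convert: m = 14290 g = 14.29 kg
Specific power = 29653 W / 14.29 kg = 2075 W/kg

2075 W/kg


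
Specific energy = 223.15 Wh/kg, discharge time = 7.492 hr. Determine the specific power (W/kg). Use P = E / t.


Specific power = 223.15 Wh/kg / 7.492 hr = 29.79 W/kg

29.79 W/kg


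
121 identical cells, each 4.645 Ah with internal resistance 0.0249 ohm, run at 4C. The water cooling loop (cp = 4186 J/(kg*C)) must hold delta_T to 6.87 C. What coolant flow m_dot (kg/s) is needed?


Step 1: I = 4 * 4.645 = 18.58 A
Step 2: Q_cell = I^2 * R = 18.58^2 * 0.0249 = 8.5959 W
Step 3: Q_total = 121 * 8.5959 = 1040.1 W
Step 4: m_dot = Q_total / (cp * dT) = 1040.1 / (4186 * 6.87) = 0.03617 kg/s

0.03617 kg/s


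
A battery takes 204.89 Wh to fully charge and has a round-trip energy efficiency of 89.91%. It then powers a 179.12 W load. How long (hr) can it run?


Step 1: E_discharge = eta/100 * E_charge = 89.91/100 * 204.89 = 184.22 Wh
Step 2: t = E_discharge / P = 184.22 / 179.12 = 1.028 hr

1.028 hr


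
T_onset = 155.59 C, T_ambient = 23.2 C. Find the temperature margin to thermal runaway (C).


Safety margin = 155.59 C - 23.2 C = 132.39 C

132.39 C


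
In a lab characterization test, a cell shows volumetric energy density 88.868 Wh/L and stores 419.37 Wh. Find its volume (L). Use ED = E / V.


V = E / ED = 419.37 / 88.868 = 4.719 L

4.719 L


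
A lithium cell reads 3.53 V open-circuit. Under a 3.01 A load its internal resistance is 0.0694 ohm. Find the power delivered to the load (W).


Step 1: V_terminal = OCV - I*R = 3.53 - 3.01 * 0.0694 = 3.3211 V
Step 2: P_out = V_terminal * I = 3.3211 * 3.01 = 9.997 W

9.997 W


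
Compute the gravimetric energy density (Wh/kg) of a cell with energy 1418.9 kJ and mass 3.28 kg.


Convert: E = 1418.9 kJ = 394.14 Wh
ED = E / m = 394.14 / 3.28 = 120.2 Wh/kg

120.2 Wh/kg


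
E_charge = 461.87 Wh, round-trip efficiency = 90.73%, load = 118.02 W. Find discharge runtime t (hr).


Step 1: E_discharge = eta/100 * E_charge = 90.73/100 * 461.87 = 419.05 Wh
Step 2: t = E_discharge / P = 419.05 / 118.02 = 3.551 hr

3.551 hr


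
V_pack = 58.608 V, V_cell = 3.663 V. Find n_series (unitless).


Rearranging: n = V_pack / V_cell = 58.608 / 3.663 = 16 cells

16


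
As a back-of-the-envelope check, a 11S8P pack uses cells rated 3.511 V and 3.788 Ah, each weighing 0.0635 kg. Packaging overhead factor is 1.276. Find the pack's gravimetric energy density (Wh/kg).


Step 1: V_pack = 11 * 3.511 = 38.621 V
Step 2: C_pack = 8 * 3.788 = 30.304 Ah
Step 3: E_pack = V_pack * C_pack = 38.621 * 30.304 = 1170.4 Wh
Step 4: m_pack = 11 * 8 * 0.0635 * 1.276 = 7.1303 kg
Step 5: ED = E_pack / m_pack = 1170.4 / 7.1303 = 164.1 Wh/kg

164.1 Wh/kg


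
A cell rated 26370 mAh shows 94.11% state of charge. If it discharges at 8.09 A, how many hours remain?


Convert: C_total = 26370 mAh = 26.37 Ah
Step 1: remaining = SOC/100 * C_total = 94.11/100 * 26.37 = 24.817 Ah
Step 2: t = remaining / I = 24.817 / 8.09 = 3.068 hr

3.068 hr


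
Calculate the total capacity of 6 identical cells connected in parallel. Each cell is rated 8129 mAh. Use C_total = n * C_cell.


Convert: C_cell = 8129 mAh = 8.129 Ah
C_total = 6 * 8.129 = 48.774 Ah

48.774 Ah


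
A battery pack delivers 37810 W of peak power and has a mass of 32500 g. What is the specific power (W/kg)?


Convert: m = 32500 g = 32.5 kg
Specific power = 37810 W / 32.5 kg = 1163 W/kg

1163 W/kg


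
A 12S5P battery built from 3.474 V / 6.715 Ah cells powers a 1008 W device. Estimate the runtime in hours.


Step 1: E_pack = Ns * V_cell * Np * C_cell = 12 * 3.474 * 5 * 6.715 = 1399.7 Wh
Step 2: t = E_pack / P = 1399.7 / 1008 = 1.389 hr

1.389 hr


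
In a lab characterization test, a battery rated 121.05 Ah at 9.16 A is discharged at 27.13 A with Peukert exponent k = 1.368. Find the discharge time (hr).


Step 1: t_rated = C / I_rated = 121.05 / 9.16 = 13.215 hr
Step 2: ratio = 9.16 / 27.13 = 0.33763
Step 3: ratio^k = 0.33763^1.368 = 0.22642
Step 4: t = t_rated * ratio^k = 13.215 * 0.22642 = 2.992 hr

2.992 hr


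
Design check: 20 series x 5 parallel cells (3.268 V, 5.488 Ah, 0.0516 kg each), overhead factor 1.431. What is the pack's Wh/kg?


Step 1: V_pack = 20 * 3.268 = 65.36 V
Step 2: C_pack = 5 * 5.488 = 27.44 Ah
Step 3: E_pack = V_pack * C_pack = 65.36 * 27.44 = 1793.5 Wh
Step 4: m_pack = 20 * 5 * 0.0516 * 1.431 = 7.384 kg
Step 5: ED = E_pack / m_pack = 1793.5 / 7.384 = 242.9 Wh/kg

242.9 Wh/kg
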